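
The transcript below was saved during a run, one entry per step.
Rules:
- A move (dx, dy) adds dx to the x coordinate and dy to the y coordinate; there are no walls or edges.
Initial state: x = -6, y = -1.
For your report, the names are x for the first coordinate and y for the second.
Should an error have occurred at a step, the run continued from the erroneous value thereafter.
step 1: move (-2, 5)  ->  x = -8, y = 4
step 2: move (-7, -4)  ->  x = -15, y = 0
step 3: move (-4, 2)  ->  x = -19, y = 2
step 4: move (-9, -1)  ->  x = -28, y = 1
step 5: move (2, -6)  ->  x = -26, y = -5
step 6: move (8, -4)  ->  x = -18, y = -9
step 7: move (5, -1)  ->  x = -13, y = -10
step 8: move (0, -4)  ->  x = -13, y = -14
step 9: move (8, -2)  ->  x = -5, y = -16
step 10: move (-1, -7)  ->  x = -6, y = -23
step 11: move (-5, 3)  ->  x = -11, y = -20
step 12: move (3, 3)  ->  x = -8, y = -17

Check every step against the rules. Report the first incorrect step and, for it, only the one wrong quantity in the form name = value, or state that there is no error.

no error

Step 1: x = -6 + (-2) = -8, y = -1 + (5) = 4 — consistent with the transcript.
Step 2: x = -8 + (-7) = -15, y = 4 + (-4) = 0 — agrees with the transcript.
Step 3: x = -15 + (-4) = -19, y = 0 + (2) = 2 — same as recorded.
Step 4: x = -19 + (-9) = -28, y = 2 + (-1) = 1 — consistent with the transcript.
Step 5: x = -28 + (2) = -26, y = 1 + (-6) = -5 — agrees with the transcript.
Step 6: x = -26 + (8) = -18, y = -5 + (-4) = -9 — in agreement.
Step 7: x = -18 + (5) = -13, y = -9 + (-1) = -10 — confirmed correct.
Step 8: x = -13 + (0) = -13, y = -10 + (-4) = -14 — no discrepancy.
Step 9: x = -13 + (8) = -5, y = -14 + (-2) = -16 — consistent with the transcript.
Step 10: x = -5 + (-1) = -6, y = -16 + (-7) = -23 — verified.
Step 11: x = -6 + (-5) = -11, y = -23 + (3) = -20 — agrees with the transcript.
Step 12: x = -11 + (3) = -8, y = -20 + (3) = -17 — matches.
Every step is consistent.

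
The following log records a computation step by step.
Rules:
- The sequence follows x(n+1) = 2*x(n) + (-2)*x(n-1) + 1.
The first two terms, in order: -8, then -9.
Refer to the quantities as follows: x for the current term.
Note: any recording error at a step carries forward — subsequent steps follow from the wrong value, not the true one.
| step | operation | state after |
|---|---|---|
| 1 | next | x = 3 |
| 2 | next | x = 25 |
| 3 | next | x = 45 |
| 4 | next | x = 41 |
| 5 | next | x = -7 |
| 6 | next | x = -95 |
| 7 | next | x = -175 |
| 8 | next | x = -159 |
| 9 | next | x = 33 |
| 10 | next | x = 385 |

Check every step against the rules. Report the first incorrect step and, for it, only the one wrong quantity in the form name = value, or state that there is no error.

1. x = 2*(-9) + (-2)*(-8) + (1) = -1 (not what was recorded)
Conclusion: step 1 carries the first error; the entry should be x = -1.

step 1, x = -1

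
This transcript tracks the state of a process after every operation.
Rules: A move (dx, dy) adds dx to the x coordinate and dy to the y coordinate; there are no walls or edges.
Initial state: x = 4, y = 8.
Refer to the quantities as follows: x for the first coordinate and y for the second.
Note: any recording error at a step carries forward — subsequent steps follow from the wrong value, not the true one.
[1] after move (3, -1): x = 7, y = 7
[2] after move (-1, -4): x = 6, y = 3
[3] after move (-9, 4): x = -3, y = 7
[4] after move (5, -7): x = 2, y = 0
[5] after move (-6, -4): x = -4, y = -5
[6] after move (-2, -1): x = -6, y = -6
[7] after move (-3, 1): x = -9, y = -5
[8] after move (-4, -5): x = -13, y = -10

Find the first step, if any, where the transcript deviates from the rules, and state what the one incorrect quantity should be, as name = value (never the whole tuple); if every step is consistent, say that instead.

step 5, y = -4

Recomputing the run from the initial state:
step 1: x = 7, y = 7
step 2: x = 6, y = 3
step 3: x = -3, y = 7
step 4: x = 2, y = 0
step 5: x = -4, y = -4
step 6: x = -6, y = -5
step 7: x = -9, y = -4
step 8: x = -13, y = -9
The first disagreement with the transcript is at step 5, where the value should be y = -4.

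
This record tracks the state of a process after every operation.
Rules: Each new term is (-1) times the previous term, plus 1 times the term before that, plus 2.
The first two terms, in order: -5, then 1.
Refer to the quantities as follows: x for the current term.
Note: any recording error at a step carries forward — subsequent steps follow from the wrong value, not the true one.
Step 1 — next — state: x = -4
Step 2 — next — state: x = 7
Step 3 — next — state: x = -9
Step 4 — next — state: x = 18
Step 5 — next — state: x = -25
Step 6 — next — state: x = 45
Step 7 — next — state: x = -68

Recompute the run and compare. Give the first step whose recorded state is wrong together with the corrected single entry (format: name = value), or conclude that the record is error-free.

no error

Step 1: x = -1*(1) + (1)*(-5) + (2) = -4 — same as recorded.
Step 2: x = -1*(-4) + (1)*(1) + (2) = 7 — verified.
Step 3: x = -1*(7) + (1)*(-4) + (2) = -9 — confirmed correct.
Step 4: x = -1*(-9) + (1)*(7) + (2) = 18 — no discrepancy.
Step 5: x = -1*(18) + (1)*(-9) + (2) = -25 — same as recorded.
Step 6: x = -1*(-25) + (1)*(18) + (2) = 45 — no discrepancy.
Step 7: x = -1*(45) + (1)*(-25) + (2) = -68 — checks out.
All steps check out; nothing to correct.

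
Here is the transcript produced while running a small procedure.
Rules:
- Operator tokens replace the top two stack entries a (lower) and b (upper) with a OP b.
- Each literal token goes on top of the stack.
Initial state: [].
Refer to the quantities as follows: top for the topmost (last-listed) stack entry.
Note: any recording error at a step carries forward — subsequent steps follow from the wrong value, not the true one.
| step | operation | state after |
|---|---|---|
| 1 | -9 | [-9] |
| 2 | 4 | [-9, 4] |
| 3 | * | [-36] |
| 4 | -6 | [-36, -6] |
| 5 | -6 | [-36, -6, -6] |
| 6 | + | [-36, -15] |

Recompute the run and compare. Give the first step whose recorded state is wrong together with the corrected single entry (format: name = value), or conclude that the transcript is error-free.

1. push -9: top = -9 (no discrepancy)
2. push 4: top = 4 (in agreement)
3. -9 * 4 = -36 (agrees with the transcript)
4. push -6: top = -6 (verified)
5. push -6: top = -6 (matches)
6. -6 + -6 = -12 (a discrepancy with the transcript)
First deviation found at step 6; the corrected entry is top = -12.

step 6, top = -12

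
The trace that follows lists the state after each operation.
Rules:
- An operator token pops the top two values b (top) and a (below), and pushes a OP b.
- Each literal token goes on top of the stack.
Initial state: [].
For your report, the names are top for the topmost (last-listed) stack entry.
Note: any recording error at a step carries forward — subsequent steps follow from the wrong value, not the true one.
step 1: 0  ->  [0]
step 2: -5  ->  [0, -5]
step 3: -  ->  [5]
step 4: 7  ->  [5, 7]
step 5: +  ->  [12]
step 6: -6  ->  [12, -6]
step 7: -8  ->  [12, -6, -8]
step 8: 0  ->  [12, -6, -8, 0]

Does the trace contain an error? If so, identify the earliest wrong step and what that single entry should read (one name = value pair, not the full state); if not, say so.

no error

Step 1: push 0: top = 0 — exactly as logged.
Step 2: push -5: top = -5 — no discrepancy.
Step 3: 0 - -5 = 5 — agrees with the trace.
Step 4: push 7: top = 7 — agrees with the trace.
Step 5: 5 + 7 = 12 — verified.
Step 6: push -6: top = -6 — consistent with the trace.
Step 7: push -8: top = -8 — same as recorded.
Step 8: push 0: top = 0 — in agreement.
The whole run recomputes cleanly — no discrepancies.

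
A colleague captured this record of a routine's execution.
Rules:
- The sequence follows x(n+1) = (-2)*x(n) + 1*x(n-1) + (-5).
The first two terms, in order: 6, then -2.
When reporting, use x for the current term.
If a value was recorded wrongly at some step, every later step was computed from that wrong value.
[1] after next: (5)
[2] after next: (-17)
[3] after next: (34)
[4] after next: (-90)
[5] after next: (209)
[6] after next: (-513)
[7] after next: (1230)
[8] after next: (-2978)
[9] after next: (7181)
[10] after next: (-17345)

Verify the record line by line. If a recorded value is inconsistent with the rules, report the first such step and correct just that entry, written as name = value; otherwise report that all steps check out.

Step 1: x = -2*(-2) + (1)*(6) + (-5) = 5 — agrees with the record.
Step 2: x = -2*(5) + (1)*(-2) + (-5) = -17 — checks out.
Step 3: x = -2*(-17) + (1)*(5) + (-5) = 34 — matches.
Step 4: x = -2*(34) + (1)*(-17) + (-5) = -90 — exactly as logged.
Step 5: x = -2*(-90) + (1)*(34) + (-5) = 209 — exactly as logged.
Step 6: x = -2*(209) + (1)*(-90) + (-5) = -513 — exactly as logged.
Step 7: x = -2*(-513) + (1)*(209) + (-5) = 1230 — same as recorded.
Step 8: x = -2*(1230) + (1)*(-513) + (-5) = -2978 — verified.
Step 9: x = -2*(-2978) + (1)*(1230) + (-5) = 7181 — agrees with the record.
Step 10: x = -2*(7181) + (1)*(-2978) + (-5) = -17345 — in agreement.
The whole run recomputes cleanly — no discrepancies.

no error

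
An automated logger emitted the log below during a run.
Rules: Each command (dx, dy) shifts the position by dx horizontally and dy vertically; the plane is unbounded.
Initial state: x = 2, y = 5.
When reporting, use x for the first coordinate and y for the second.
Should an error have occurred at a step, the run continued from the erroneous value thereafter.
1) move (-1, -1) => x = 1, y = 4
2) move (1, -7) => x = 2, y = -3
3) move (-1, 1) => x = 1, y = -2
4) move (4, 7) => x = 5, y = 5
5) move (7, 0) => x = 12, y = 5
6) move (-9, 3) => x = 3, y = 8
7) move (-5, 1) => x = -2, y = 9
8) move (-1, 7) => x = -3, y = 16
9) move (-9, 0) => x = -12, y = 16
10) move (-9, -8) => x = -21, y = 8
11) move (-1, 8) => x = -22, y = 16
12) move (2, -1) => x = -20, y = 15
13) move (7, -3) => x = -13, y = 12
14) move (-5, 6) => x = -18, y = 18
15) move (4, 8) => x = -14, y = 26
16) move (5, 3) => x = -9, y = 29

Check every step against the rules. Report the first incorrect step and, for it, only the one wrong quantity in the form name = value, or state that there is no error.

Recomputing the run from the initial state:
step 1: x = 1, y = 4
step 2: x = 2, y = -3
step 3: x = 1, y = -2
step 4: x = 5, y = 5
step 5: x = 12, y = 5
step 6: x = 3, y = 8
step 7: x = -2, y = 9
step 8: x = -3, y = 16
step 9: x = -12, y = 16
step 10: x = -21, y = 8
step 11: x = -22, y = 16
step 12: x = -20, y = 15
step 13: x = -13, y = 12
step 14: x = -18, y = 18
step 15: x = -14, y = 26
step 16: x = -9, y = 29
This matches the log at every step.

no error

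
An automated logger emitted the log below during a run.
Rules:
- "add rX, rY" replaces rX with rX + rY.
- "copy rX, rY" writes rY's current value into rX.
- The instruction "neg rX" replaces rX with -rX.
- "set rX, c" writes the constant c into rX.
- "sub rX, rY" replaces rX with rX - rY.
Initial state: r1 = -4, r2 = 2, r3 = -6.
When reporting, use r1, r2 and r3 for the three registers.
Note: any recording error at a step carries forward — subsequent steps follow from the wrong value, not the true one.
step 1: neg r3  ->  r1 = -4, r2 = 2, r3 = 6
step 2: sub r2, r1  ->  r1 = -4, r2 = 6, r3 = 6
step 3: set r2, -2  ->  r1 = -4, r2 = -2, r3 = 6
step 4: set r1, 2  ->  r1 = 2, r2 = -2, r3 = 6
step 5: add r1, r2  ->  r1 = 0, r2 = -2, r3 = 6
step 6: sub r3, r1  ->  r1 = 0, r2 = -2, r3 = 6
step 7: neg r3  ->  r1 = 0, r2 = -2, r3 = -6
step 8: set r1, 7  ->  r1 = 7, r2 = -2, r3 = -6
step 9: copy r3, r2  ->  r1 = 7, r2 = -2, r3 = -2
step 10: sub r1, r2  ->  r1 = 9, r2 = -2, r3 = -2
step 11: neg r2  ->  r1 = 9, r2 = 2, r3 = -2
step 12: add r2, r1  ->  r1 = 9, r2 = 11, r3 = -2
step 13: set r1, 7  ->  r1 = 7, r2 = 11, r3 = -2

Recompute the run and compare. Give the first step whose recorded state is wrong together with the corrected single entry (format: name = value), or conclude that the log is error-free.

step 1: r3 = -(-6) = 6 -> exactly as logged
step 2: r2 = 2 - -4 = 6 -> checks out
step 3: r2 = -2 -> no discrepancy
step 4: r1 = 2 -> same as recorded
step 5: r1 = 2 + -2 = 0 -> agrees with the log
step 6: r3 = 6 - 0 = 6 -> agrees with the log
step 7: r3 = -(6) = -6 -> checks out
step 8: r1 = 7 -> consistent with the log
step 9: r3 = -2 -> same as recorded
step 10: r1 = 7 - -2 = 9 -> consistent with the log
step 11: r2 = -(-2) = 2 -> confirmed correct
step 12: r2 = 2 + 9 = 11 -> consistent with the log
step 13: r1 = 7 -> checks out
No step deviates from the rules.

no error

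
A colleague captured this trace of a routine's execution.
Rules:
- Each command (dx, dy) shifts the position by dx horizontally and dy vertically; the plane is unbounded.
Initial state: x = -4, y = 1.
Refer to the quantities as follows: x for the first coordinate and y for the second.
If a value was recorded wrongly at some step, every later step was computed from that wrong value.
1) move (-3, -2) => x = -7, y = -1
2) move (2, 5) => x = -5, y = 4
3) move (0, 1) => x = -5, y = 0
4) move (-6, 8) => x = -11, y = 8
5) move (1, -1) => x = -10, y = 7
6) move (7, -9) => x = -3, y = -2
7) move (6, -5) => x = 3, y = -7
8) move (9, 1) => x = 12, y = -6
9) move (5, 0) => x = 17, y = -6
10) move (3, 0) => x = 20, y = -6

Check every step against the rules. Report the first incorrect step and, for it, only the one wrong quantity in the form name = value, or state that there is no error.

step 3, y = 5

Recomputing the run from the initial state:
step 1: x = -7, y = -1
step 2: x = -5, y = 4
step 3: x = -5, y = 5
step 4: x = -11, y = 13
step 5: x = -10, y = 12
step 6: x = -3, y = 3
step 7: x = 3, y = -2
step 8: x = 12, y = -1
step 9: x = 17, y = -1
step 10: x = 20, y = -1
The first disagreement with the trace is at step 3, where the value should be y = 5.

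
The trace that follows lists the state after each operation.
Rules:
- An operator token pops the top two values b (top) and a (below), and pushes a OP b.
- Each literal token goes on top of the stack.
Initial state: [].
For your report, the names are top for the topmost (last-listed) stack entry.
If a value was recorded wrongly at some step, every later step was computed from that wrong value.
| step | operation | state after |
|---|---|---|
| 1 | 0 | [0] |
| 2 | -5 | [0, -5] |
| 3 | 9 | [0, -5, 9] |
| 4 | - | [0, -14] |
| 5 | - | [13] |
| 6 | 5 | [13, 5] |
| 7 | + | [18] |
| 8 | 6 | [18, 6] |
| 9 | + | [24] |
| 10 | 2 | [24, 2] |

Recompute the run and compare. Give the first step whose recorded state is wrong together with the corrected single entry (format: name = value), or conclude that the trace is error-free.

step 5, top = 14

Step 1: push 0: top = 0 — agrees with the trace.
Step 2: push -5: top = -5 — matches.
Step 3: push 9: top = 9 — confirmed correct.
Step 4: -5 - 9 = -14 — same as recorded.
Step 5: 0 - -14 = 14 — not what was recorded.
First incorrect step: 5; the correct value is top = 14.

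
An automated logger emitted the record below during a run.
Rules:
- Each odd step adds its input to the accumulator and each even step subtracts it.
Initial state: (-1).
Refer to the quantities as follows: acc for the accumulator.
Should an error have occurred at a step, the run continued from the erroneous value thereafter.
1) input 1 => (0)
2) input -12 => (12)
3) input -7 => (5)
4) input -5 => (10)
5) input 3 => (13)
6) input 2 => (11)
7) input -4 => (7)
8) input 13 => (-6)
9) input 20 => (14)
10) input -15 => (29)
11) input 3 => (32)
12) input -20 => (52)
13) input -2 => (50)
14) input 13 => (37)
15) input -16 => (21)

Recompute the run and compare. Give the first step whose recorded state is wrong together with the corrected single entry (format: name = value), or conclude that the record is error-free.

no error

Recomputing the run from the initial state:
step 1: acc = 0
step 2: acc = 12
step 3: acc = 5
step 4: acc = 10
step 5: acc = 13
step 6: acc = 11
step 7: acc = 7
step 8: acc = -6
step 9: acc = 14
step 10: acc = 29
step 11: acc = 32
step 12: acc = 52
step 13: acc = 50
step 14: acc = 37
step 15: acc = 21
This matches the record at every step.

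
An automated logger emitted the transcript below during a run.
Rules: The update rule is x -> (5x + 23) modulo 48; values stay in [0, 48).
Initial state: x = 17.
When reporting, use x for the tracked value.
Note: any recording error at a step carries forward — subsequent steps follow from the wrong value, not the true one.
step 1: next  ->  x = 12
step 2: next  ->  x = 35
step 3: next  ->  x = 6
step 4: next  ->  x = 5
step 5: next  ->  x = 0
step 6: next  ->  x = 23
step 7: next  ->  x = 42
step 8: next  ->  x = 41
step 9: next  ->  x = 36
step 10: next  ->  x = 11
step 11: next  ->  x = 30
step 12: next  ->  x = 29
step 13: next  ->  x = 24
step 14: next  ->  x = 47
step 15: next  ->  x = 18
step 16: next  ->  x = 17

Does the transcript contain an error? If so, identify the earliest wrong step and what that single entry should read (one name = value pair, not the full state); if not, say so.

no error

Step 1: x = (5*17 + 23) mod 48 = 12 — consistent with the transcript.
Step 2: x = (5*12 + 23) mod 48 = 35 — same as recorded.
Step 3: x = (5*35 + 23) mod 48 = 6 — consistent with the transcript.
Step 4: x = (5*6 + 23) mod 48 = 5 — exactly as logged.
Step 5: x = (5*5 + 23) mod 48 = 0 — checks out.
Step 6: x = (5*0 + 23) mod 48 = 23 — agrees with the transcript.
Step 7: x = (5*23 + 23) mod 48 = 42 — matches.
Step 8: x = (5*42 + 23) mod 48 = 41 — checks out.
Step 9: x = (5*41 + 23) mod 48 = 36 — consistent with the transcript.
Step 10: x = (5*36 + 23) mod 48 = 11 — agrees with the transcript.
Step 11: x = (5*11 + 23) mod 48 = 30 — consistent with the transcript.
Step 12: x = (5*30 + 23) mod 48 = 29 — no discrepancy.
Step 13: x = (5*29 + 23) mod 48 = 24 — confirmed correct.
Step 14: x = (5*24 + 23) mod 48 = 47 — no discrepancy.
Step 15: x = (5*47 + 23) mod 48 = 18 — confirmed correct.
Step 16: x = (5*18 + 23) mod 48 = 17 — agrees with the transcript.
All entries verified; no error found.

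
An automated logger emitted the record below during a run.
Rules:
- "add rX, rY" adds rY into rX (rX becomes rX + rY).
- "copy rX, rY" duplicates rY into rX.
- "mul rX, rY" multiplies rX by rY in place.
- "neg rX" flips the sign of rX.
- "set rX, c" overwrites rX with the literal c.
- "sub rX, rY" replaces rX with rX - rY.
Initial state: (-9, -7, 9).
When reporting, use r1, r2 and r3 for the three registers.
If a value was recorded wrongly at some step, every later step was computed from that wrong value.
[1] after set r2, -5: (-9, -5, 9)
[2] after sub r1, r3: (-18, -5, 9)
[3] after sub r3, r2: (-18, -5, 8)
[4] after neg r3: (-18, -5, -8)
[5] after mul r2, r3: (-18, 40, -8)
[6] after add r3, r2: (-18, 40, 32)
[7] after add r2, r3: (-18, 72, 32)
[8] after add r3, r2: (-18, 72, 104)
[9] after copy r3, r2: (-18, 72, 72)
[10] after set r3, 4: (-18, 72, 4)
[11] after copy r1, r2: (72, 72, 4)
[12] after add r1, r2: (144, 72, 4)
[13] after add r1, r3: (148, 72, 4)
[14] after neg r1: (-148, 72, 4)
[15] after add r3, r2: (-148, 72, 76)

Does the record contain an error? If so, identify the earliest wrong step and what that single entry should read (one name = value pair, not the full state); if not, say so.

step 3, r3 = 14

step 1: r2 = -5 -> confirmed correct
step 2: r1 = -9 - 9 = -18 -> matches
step 3: r3 = 9 - -5 = 14 -> the record has a different value
The audit stops at step 3: the recorded entry is wrong and should be r3 = 14.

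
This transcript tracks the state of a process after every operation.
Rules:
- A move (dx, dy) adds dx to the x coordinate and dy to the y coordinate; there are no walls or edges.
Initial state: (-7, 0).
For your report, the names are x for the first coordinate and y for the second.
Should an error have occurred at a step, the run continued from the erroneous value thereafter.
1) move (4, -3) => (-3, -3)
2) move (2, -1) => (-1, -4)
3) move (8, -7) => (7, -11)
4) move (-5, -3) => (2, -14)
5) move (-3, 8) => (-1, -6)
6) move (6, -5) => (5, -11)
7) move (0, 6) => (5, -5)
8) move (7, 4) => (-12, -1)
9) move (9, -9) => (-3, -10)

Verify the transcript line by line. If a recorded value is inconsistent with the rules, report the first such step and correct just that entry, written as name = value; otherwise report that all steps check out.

step 8, x = 12

Step 1: x = -7 + (4) = -3, y = 0 + (-3) = -3 — checks out.
Step 2: x = -3 + (2) = -1, y = -3 + (-1) = -4 — in agreement.
Step 3: x = -1 + (8) = 7, y = -4 + (-7) = -11 — confirmed correct.
Step 4: x = 7 + (-5) = 2, y = -11 + (-3) = -14 — same as recorded.
Step 5: x = 2 + (-3) = -1, y = -14 + (8) = -6 — exactly as logged.
Step 6: x = -1 + (6) = 5, y = -6 + (-5) = -11 — no discrepancy.
Step 7: x = 5 + (0) = 5, y = -11 + (6) = -5 — same as recorded.
Step 8: x = 5 + (7) = 12, y = -5 + (4) = -1 — the transcript disagrees here.
So the first discrepancy is step 8, where the right value is x = 12.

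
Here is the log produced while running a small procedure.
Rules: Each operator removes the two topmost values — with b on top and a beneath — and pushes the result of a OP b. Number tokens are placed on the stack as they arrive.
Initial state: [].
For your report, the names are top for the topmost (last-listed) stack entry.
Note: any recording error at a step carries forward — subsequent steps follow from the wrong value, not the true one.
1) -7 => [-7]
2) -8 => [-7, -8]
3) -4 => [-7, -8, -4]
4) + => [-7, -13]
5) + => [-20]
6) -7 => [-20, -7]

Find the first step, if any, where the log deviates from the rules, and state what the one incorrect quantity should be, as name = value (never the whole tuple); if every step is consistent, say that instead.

step 4, top = -12

Recomputing the run from the initial state:
step 1: [-7]
step 2: [-7, -8]
step 3: [-7, -8, -4]
step 4: [-7, -12]
step 5: [-19]
step 6: [-19, -7]
The first disagreement with the log is at step 4, where the value should be top = -12.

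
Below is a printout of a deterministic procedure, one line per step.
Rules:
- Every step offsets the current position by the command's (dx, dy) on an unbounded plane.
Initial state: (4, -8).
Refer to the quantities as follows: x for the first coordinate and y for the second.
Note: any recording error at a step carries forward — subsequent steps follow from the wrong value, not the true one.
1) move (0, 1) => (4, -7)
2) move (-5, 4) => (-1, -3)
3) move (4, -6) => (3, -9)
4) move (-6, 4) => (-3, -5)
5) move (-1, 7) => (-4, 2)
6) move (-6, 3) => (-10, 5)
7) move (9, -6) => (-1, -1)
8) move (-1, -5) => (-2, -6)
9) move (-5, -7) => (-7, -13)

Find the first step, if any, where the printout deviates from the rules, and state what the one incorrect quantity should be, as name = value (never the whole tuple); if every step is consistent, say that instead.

1. x = 4 + (0) = 4, y = -8 + (1) = -7 (confirmed correct)
2. x = 4 + (-5) = -1, y = -7 + (4) = -3 (exactly as logged)
3. x = -1 + (4) = 3, y = -3 + (-6) = -9 (consistent with the printout)
4. x = 3 + (-6) = -3, y = -9 + (4) = -5 (confirmed correct)
5. x = -3 + (-1) = -4, y = -5 + (7) = 2 (exactly as logged)
6. x = -4 + (-6) = -10, y = 2 + (3) = 5 (checks out)
7. x = -10 + (9) = -1, y = 5 + (-6) = -1 (consistent with the printout)
8. x = -1 + (-1) = -2, y = -1 + (-5) = -6 (same as recorded)
9. x = -2 + (-5) = -7, y = -6 + (-7) = -13 (confirmed correct)
Nothing is out of place; the run is error-free.

no error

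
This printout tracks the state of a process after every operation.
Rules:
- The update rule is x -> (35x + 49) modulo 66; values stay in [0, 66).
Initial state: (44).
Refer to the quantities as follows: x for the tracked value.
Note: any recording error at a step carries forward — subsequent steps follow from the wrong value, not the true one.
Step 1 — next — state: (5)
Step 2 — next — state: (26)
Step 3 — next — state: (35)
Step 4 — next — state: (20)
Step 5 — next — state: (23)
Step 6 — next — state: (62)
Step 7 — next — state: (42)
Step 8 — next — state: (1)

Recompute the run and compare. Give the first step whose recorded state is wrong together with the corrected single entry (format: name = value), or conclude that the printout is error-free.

Recomputing the run from the initial state:
step 1: x = 5
step 2: x = 26
step 3: x = 35
step 4: x = 20
step 5: x = 23
step 6: x = 62
step 7: x = 41
step 8: x = 32
The first disagreement with the printout is at step 7, where the value should be x = 41.

step 7, x = 41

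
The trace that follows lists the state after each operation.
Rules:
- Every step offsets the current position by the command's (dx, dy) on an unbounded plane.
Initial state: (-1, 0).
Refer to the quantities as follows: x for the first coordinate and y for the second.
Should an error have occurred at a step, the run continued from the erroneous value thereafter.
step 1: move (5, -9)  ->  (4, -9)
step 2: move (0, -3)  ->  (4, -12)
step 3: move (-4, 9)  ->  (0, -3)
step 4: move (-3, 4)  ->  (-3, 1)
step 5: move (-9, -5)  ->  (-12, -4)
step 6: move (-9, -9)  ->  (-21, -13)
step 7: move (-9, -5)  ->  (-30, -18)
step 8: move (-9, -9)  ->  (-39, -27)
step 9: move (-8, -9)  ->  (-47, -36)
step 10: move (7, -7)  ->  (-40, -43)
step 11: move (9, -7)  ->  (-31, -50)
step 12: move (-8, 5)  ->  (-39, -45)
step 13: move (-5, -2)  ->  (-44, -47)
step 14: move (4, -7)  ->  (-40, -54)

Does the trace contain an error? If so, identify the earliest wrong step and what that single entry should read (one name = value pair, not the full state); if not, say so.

Recomputing the run from the initial state:
step 1: x = 4, y = -9
step 2: x = 4, y = -12
step 3: x = 0, y = -3
step 4: x = -3, y = 1
step 5: x = -12, y = -4
step 6: x = -21, y = -13
step 7: x = -30, y = -18
step 8: x = -39, y = -27
step 9: x = -47, y = -36
step 10: x = -40, y = -43
step 11: x = -31, y = -50
step 12: x = -39, y = -45
step 13: x = -44, y = -47
step 14: x = -40, y = -54
This matches the trace at every step.

no error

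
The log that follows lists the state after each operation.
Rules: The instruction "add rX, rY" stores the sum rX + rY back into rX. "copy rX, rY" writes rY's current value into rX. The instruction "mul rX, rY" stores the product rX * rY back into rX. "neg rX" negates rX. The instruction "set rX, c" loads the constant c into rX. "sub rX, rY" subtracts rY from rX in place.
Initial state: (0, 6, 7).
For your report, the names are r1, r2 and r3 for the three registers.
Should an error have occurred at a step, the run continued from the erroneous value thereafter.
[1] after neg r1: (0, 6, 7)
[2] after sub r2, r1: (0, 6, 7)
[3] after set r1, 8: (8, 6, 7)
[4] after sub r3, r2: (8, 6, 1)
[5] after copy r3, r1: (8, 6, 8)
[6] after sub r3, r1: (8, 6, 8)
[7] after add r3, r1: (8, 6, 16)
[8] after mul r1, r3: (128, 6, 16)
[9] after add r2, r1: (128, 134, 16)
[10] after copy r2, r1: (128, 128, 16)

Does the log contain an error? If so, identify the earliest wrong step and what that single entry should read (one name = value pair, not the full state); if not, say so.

step 6, r3 = 0

Step 1: r1 = -(0) = 0 — confirmed correct.
Step 2: r2 = 6 - 0 = 6 — consistent with the log.
Step 3: r1 = 8 — matches.
Step 4: r3 = 7 - 6 = 1 — confirmed correct.
Step 5: r3 = 8 — no discrepancy.
Step 6: r3 = 8 - 8 = 0 — not what was recorded.
The audit stops at step 6: the recorded entry is wrong and should be r3 = 0.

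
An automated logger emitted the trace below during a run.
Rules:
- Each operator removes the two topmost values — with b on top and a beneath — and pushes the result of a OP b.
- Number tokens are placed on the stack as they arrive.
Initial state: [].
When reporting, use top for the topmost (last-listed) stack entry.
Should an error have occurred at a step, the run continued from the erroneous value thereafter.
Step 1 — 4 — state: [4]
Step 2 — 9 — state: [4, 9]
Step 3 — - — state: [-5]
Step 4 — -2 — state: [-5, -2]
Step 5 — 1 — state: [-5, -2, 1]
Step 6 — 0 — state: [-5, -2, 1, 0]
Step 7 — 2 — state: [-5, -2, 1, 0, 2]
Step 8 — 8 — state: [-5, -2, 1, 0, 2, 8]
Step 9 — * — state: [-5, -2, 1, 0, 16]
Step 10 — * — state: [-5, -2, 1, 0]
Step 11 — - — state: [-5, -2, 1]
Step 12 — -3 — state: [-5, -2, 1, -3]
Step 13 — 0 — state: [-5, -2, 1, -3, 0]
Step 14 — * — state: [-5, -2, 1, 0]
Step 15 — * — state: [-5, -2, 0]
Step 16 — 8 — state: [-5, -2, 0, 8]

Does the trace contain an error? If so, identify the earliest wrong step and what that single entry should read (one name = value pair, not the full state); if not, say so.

no error

1. push 4: top = 4 (no discrepancy)
2. push 9: top = 9 (same as recorded)
3. 4 - 9 = -5 (in agreement)
4. push -2: top = -2 (confirmed correct)
5. push 1: top = 1 (verified)
6. push 0: top = 0 (agrees with the trace)
7. push 2: top = 2 (checks out)
8. push 8: top = 8 (confirmed correct)
9. 2 * 8 = 16 (confirmed correct)
10. 0 * 16 = 0 (matches)
11. 1 - 0 = 1 (exactly as logged)
12. push -3: top = -3 (no discrepancy)
13. push 0: top = 0 (in agreement)
14. -3 * 0 = 0 (exactly as logged)
15. 1 * 0 = 0 (consistent with the trace)
16. push 8: top = 8 (exactly as logged)
All steps check out; nothing to correct.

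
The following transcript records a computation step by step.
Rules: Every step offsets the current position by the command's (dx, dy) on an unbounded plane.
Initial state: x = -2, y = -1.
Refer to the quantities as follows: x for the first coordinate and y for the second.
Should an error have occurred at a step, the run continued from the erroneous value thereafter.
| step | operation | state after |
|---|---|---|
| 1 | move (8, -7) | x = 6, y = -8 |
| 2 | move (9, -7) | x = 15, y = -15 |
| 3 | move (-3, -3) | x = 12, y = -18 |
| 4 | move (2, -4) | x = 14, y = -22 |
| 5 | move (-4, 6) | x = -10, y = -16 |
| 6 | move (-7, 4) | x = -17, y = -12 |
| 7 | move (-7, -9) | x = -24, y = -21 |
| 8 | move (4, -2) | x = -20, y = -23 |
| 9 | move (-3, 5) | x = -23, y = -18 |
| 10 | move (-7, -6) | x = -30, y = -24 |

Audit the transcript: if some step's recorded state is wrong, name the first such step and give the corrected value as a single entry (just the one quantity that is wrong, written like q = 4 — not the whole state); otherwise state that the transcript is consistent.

step 5, x = 10

Recomputing the run from the initial state:
step 1: x = 6, y = -8
step 2: x = 15, y = -15
step 3: x = 12, y = -18
step 4: x = 14, y = -22
step 5: x = 10, y = -16
step 6: x = 3, y = -12
step 7: x = -4, y = -21
step 8: x = 0, y = -23
step 9: x = -3, y = -18
step 10: x = -10, y = -24
The first disagreement with the transcript is at step 5, where the value should be x = 10.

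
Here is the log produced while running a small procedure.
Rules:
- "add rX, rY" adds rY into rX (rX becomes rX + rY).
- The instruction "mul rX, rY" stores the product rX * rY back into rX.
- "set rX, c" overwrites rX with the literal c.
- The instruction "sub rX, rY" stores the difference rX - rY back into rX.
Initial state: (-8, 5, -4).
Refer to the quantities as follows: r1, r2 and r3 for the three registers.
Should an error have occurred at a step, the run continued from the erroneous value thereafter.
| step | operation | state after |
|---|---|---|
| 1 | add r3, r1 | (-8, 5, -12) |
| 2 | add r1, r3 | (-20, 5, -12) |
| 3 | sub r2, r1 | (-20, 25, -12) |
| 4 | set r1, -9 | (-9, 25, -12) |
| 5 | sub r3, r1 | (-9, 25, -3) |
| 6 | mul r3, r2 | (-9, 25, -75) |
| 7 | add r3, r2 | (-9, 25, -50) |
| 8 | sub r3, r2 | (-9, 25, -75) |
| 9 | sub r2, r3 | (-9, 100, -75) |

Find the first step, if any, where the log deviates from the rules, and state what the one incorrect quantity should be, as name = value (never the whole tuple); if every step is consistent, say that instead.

Recomputing the run from the initial state:
step 1: r1 = -8, r2 = 5, r3 = -12
step 2: r1 = -20, r2 = 5, r3 = -12
step 3: r1 = -20, r2 = 25, r3 = -12
step 4: r1 = -9, r2 = 25, r3 = -12
step 5: r1 = -9, r2 = 25, r3 = -3
step 6: r1 = -9, r2 = 25, r3 = -75
step 7: r1 = -9, r2 = 25, r3 = -50
step 8: r1 = -9, r2 = 25, r3 = -75
step 9: r1 = -9, r2 = 100, r3 = -75
This matches the log at every step.

no error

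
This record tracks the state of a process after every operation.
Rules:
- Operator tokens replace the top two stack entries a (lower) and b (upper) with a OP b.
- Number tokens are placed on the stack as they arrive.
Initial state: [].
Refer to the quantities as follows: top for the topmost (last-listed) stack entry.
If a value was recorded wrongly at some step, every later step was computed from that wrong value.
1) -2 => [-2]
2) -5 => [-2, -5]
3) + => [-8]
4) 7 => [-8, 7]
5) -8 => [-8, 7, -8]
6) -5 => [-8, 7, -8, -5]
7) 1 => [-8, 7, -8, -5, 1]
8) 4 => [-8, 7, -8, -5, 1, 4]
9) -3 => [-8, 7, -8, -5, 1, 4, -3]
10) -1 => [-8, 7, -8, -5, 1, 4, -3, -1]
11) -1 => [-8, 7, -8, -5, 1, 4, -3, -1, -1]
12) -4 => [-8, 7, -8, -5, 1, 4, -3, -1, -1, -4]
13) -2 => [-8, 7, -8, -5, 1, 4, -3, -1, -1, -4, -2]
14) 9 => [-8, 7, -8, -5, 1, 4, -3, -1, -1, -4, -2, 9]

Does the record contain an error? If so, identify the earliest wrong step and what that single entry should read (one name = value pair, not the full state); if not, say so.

step 1: push -2: top = -2 -> confirmed correct
step 2: push -5: top = -5 -> no discrepancy
step 3: -2 + -5 = -7 -> the record has a different value
That makes step 3 the first incorrect line — top = -7 is what it should show.

step 3, top = -7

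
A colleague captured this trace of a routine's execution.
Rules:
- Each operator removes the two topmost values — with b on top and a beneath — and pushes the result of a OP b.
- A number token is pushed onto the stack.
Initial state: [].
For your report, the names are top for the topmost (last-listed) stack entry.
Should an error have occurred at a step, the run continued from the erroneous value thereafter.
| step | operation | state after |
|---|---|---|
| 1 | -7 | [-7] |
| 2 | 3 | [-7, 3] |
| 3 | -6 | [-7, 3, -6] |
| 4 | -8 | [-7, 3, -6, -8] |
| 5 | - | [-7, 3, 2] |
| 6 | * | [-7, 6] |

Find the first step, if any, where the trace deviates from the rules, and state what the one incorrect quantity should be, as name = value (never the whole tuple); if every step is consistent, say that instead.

Recomputing the run from the initial state:
step 1: [-7]
step 2: [-7, 3]
step 3: [-7, 3, -6]
step 4: [-7, 3, -6, -8]
step 5: [-7, 3, 2]
step 6: [-7, 6]
This matches the trace at every step.

no error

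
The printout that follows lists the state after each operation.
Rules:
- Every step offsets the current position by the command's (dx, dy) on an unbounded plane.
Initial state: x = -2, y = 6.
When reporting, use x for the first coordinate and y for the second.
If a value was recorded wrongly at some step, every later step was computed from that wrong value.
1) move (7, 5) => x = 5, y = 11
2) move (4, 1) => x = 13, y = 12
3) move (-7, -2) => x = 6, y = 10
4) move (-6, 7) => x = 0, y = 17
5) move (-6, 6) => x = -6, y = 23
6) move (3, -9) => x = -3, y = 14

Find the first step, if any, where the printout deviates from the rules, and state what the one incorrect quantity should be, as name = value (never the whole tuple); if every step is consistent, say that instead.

step 2, x = 9

1. x = -2 + (7) = 5, y = 6 + (5) = 11 (checks out)
2. x = 5 + (4) = 9, y = 11 + (1) = 12 (a discrepancy with the printout)
Conclusion: step 2 carries the first error; the entry should be x = 9.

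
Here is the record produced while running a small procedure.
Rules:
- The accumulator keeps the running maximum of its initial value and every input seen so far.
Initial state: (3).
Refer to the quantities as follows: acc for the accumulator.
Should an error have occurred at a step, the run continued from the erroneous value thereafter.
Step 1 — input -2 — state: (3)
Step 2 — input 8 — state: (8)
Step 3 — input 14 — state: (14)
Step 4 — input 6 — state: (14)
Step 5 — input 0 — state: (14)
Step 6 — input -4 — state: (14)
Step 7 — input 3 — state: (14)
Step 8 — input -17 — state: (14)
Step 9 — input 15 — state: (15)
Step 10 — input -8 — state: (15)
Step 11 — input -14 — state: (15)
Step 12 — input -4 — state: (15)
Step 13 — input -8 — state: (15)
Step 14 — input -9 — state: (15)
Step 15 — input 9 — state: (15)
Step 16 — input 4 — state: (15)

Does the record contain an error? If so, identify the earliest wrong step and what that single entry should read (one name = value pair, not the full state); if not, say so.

no error

Step 1: acc = max(3, -2) = 3 — matches.
Step 2: acc = max(3, 8) = 8 — in agreement.
Step 3: acc = max(8, 14) = 14 — consistent with the record.
Step 4: acc = max(14, 6) = 14 — exactly as logged.
Step 5: acc = max(14, 0) = 14 — agrees with the record.
Step 6: acc = max(14, -4) = 14 — verified.
Step 7: acc = max(14, 3) = 14 — same as recorded.
Step 8: acc = max(14, -17) = 14 — in agreement.
Step 9: acc = max(14, 15) = 15 — matches.
Step 10: acc = max(15, -8) = 15 — consistent with the record.
Step 11: acc = max(15, -14) = 15 — confirmed correct.
Step 12: acc = max(15, -4) = 15 — confirmed correct.
Step 13: acc = max(15, -8) = 15 — same as recorded.
Step 14: acc = max(15, -9) = 15 — consistent with the record.
Step 15: acc = max(15, 9) = 15 — same as recorded.
Step 16: acc = max(15, 4) = 15 — no discrepancy.
The recomputation confirms every line.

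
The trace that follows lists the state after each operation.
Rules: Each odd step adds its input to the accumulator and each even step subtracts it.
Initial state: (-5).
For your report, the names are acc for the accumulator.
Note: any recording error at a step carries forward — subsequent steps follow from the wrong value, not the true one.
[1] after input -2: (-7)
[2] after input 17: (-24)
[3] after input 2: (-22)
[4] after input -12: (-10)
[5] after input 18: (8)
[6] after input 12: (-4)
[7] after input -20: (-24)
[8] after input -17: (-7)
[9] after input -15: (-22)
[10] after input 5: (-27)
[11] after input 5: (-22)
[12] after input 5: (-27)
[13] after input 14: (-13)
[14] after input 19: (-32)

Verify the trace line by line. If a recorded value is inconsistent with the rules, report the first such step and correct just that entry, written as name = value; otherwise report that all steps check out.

1. acc = -5 + -2 = -7 (no discrepancy)
2. acc = -7 - 17 = -24 (exactly as logged)
3. acc = -24 + 2 = -22 (agrees with the trace)
4. acc = -22 - -12 = -10 (checks out)
5. acc = -10 + 18 = 8 (checks out)
6. acc = 8 - 12 = -4 (same as recorded)
7. acc = -4 + -20 = -24 (matches)
8. acc = -24 - -17 = -7 (verified)
9. acc = -7 + -15 = -22 (confirmed correct)
10. acc = -22 - 5 = -27 (in agreement)
11. acc = -27 + 5 = -22 (same as recorded)
12. acc = -22 - 5 = -27 (same as recorded)
13. acc = -27 + 14 = -13 (confirmed correct)
14. acc = -13 - 19 = -32 (verified)
All steps check out; nothing to correct.

no error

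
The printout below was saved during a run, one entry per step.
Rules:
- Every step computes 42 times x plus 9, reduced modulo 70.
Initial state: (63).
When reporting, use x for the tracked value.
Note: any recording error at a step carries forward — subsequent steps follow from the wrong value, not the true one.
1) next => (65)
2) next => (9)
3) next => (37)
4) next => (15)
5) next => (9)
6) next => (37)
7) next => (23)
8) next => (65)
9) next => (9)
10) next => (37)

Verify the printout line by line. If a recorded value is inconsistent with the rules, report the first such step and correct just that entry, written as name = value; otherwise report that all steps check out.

step 4, x = 23

Recomputing the run from the initial state:
step 1: x = 65
step 2: x = 9
step 3: x = 37
step 4: x = 23
step 5: x = 65
step 6: x = 9
step 7: x = 37
step 8: x = 23
step 9: x = 65
step 10: x = 9
The first disagreement with the printout is at step 4, where the value should be x = 23.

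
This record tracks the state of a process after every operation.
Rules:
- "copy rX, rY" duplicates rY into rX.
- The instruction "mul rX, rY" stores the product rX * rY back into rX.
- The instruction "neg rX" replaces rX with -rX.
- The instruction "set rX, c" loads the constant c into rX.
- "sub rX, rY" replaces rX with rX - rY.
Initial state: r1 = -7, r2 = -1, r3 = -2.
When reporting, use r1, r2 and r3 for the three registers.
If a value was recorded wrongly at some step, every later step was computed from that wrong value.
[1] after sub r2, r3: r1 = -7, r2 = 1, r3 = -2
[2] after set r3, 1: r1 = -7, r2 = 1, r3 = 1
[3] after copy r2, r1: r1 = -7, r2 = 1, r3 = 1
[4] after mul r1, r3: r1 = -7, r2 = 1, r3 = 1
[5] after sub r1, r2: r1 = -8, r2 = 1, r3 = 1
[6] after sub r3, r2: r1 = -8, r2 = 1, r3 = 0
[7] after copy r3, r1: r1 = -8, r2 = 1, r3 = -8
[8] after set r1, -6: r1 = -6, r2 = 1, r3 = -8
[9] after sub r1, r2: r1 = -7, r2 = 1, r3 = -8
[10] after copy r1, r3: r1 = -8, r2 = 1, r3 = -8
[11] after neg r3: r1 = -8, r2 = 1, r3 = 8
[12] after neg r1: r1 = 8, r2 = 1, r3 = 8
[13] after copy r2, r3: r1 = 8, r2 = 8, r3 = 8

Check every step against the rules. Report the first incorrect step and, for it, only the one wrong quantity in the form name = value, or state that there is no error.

1. r2 = -1 - -2 = 1 (same as recorded)
2. r3 = 1 (same as recorded)
3. r2 = -7 (first mismatch against the record)
First incorrect step: 3; the correct value is r2 = -7.

step 3, r2 = -7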